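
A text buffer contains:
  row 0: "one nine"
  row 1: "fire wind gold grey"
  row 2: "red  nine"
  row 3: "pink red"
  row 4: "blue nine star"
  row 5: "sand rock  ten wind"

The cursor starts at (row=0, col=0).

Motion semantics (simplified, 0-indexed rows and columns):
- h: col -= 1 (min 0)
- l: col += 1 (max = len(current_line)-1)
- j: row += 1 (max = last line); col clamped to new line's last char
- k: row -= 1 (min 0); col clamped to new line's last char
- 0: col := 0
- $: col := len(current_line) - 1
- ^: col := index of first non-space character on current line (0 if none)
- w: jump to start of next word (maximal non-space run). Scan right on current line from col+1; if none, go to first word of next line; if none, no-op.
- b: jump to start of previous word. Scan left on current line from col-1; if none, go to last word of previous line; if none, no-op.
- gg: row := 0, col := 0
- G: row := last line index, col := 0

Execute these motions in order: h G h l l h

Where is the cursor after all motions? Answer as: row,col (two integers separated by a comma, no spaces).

Answer: 5,1

Derivation:
After 1 (h): row=0 col=0 char='o'
After 2 (G): row=5 col=0 char='s'
After 3 (h): row=5 col=0 char='s'
After 4 (l): row=5 col=1 char='a'
After 5 (l): row=5 col=2 char='n'
After 6 (h): row=5 col=1 char='a'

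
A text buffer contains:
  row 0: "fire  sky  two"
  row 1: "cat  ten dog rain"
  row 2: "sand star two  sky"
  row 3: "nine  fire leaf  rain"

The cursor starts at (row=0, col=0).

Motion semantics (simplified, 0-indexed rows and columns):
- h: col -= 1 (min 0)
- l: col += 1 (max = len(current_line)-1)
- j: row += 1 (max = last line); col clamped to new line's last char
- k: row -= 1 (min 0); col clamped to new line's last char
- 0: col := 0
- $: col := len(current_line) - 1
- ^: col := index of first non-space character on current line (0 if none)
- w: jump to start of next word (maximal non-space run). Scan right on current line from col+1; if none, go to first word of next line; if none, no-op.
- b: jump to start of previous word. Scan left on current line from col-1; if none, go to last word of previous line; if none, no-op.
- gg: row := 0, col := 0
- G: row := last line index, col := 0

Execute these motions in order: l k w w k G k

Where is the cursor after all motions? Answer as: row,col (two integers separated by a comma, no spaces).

Answer: 2,0

Derivation:
After 1 (l): row=0 col=1 char='i'
After 2 (k): row=0 col=1 char='i'
After 3 (w): row=0 col=6 char='s'
After 4 (w): row=0 col=11 char='t'
After 5 (k): row=0 col=11 char='t'
After 6 (G): row=3 col=0 char='n'
After 7 (k): row=2 col=0 char='s'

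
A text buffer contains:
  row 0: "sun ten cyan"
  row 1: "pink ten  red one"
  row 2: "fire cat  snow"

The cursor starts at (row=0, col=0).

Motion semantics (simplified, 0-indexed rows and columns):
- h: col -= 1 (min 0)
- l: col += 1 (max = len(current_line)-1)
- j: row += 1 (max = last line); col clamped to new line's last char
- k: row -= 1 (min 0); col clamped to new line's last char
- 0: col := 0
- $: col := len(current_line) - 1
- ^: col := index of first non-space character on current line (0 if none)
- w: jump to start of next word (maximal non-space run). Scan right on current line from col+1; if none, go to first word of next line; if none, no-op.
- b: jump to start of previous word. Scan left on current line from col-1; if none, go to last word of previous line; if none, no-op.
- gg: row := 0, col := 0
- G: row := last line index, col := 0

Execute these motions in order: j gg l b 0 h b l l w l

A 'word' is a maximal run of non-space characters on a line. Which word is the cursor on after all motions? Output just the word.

After 1 (j): row=1 col=0 char='p'
After 2 (gg): row=0 col=0 char='s'
After 3 (l): row=0 col=1 char='u'
After 4 (b): row=0 col=0 char='s'
After 5 (0): row=0 col=0 char='s'
After 6 (h): row=0 col=0 char='s'
After 7 (b): row=0 col=0 char='s'
After 8 (l): row=0 col=1 char='u'
After 9 (l): row=0 col=2 char='n'
After 10 (w): row=0 col=4 char='t'
After 11 (l): row=0 col=5 char='e'

Answer: ten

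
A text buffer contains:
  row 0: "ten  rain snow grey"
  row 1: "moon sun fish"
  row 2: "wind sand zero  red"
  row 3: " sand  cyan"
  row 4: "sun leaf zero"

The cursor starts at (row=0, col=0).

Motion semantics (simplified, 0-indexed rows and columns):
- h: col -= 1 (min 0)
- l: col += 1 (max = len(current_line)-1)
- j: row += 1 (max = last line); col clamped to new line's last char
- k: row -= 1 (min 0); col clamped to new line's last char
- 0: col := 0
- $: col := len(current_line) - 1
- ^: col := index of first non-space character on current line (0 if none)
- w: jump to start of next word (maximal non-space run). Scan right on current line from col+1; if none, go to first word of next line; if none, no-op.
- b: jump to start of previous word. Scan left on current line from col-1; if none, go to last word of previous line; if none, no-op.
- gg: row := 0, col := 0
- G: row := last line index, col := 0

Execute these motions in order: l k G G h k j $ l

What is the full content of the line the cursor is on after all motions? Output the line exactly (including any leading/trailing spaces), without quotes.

Answer: sun leaf zero

Derivation:
After 1 (l): row=0 col=1 char='e'
After 2 (k): row=0 col=1 char='e'
After 3 (G): row=4 col=0 char='s'
After 4 (G): row=4 col=0 char='s'
After 5 (h): row=4 col=0 char='s'
After 6 (k): row=3 col=0 char='_'
After 7 (j): row=4 col=0 char='s'
After 8 ($): row=4 col=12 char='o'
After 9 (l): row=4 col=12 char='o'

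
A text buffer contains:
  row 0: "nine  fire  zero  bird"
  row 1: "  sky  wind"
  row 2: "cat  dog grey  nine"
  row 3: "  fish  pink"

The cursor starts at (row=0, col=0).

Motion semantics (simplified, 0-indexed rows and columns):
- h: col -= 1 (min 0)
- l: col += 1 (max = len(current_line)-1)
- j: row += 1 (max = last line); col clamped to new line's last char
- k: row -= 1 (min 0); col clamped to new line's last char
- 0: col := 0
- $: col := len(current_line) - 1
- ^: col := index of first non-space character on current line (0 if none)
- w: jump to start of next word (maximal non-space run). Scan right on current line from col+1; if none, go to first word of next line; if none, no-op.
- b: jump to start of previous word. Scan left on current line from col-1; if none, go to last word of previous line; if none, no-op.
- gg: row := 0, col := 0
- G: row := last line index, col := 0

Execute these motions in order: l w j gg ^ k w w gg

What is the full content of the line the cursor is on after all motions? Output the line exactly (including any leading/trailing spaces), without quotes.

After 1 (l): row=0 col=1 char='i'
After 2 (w): row=0 col=6 char='f'
After 3 (j): row=1 col=6 char='_'
After 4 (gg): row=0 col=0 char='n'
After 5 (^): row=0 col=0 char='n'
After 6 (k): row=0 col=0 char='n'
After 7 (w): row=0 col=6 char='f'
After 8 (w): row=0 col=12 char='z'
After 9 (gg): row=0 col=0 char='n'

Answer: nine  fire  zero  bird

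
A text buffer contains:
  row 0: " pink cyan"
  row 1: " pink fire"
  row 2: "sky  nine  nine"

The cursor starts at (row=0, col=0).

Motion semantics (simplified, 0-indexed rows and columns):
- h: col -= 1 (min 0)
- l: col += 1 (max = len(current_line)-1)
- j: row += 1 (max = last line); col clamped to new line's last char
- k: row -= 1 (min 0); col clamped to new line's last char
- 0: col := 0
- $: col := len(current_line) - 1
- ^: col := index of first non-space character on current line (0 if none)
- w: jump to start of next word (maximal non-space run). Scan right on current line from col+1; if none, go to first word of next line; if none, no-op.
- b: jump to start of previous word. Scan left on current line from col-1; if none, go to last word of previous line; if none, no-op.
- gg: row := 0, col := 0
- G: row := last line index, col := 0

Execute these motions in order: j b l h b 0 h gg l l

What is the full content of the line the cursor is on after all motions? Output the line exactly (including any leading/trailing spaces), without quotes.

After 1 (j): row=1 col=0 char='_'
After 2 (b): row=0 col=6 char='c'
After 3 (l): row=0 col=7 char='y'
After 4 (h): row=0 col=6 char='c'
After 5 (b): row=0 col=1 char='p'
After 6 (0): row=0 col=0 char='_'
After 7 (h): row=0 col=0 char='_'
After 8 (gg): row=0 col=0 char='_'
After 9 (l): row=0 col=1 char='p'
After 10 (l): row=0 col=2 char='i'

Answer:  pink cyan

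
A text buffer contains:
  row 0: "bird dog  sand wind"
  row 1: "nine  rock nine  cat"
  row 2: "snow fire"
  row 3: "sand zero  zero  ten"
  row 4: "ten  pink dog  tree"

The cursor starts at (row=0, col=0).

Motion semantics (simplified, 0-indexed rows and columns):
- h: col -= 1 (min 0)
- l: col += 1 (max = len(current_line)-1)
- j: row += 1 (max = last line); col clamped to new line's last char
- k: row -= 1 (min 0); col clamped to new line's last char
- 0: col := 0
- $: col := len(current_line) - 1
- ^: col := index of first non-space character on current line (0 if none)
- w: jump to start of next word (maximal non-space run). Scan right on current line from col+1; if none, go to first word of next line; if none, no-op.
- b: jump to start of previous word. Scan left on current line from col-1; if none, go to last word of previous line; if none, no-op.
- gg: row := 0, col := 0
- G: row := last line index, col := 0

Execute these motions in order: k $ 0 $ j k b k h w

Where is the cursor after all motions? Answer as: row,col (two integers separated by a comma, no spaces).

After 1 (k): row=0 col=0 char='b'
After 2 ($): row=0 col=18 char='d'
After 3 (0): row=0 col=0 char='b'
After 4 ($): row=0 col=18 char='d'
After 5 (j): row=1 col=18 char='a'
After 6 (k): row=0 col=18 char='d'
After 7 (b): row=0 col=15 char='w'
After 8 (k): row=0 col=15 char='w'
After 9 (h): row=0 col=14 char='_'
After 10 (w): row=0 col=15 char='w'

Answer: 0,15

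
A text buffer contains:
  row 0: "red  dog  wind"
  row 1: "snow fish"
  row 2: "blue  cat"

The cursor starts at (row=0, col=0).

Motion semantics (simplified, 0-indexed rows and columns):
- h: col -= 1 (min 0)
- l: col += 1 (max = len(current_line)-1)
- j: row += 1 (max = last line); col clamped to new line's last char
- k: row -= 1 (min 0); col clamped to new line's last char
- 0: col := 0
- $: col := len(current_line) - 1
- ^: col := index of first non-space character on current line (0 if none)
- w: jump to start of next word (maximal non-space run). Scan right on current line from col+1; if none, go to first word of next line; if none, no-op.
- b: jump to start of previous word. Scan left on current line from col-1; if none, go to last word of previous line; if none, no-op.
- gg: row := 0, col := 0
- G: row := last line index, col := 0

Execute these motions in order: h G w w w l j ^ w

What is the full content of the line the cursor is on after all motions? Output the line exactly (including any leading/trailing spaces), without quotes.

Answer: blue  cat

Derivation:
After 1 (h): row=0 col=0 char='r'
After 2 (G): row=2 col=0 char='b'
After 3 (w): row=2 col=6 char='c'
After 4 (w): row=2 col=6 char='c'
After 5 (w): row=2 col=6 char='c'
After 6 (l): row=2 col=7 char='a'
After 7 (j): row=2 col=7 char='a'
After 8 (^): row=2 col=0 char='b'
After 9 (w): row=2 col=6 char='c'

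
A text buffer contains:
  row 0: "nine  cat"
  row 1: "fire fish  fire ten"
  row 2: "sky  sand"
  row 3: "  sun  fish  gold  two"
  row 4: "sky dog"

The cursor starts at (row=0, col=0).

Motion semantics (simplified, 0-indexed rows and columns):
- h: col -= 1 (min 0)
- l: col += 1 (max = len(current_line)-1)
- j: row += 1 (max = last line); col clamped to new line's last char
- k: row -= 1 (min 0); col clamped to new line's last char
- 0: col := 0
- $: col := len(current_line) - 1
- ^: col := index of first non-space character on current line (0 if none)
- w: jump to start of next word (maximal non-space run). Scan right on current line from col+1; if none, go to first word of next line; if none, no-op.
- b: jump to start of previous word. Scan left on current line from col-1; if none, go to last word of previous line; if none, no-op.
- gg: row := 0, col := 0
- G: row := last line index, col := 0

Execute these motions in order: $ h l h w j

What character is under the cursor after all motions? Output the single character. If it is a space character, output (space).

Answer: s

Derivation:
After 1 ($): row=0 col=8 char='t'
After 2 (h): row=0 col=7 char='a'
After 3 (l): row=0 col=8 char='t'
After 4 (h): row=0 col=7 char='a'
After 5 (w): row=1 col=0 char='f'
After 6 (j): row=2 col=0 char='s'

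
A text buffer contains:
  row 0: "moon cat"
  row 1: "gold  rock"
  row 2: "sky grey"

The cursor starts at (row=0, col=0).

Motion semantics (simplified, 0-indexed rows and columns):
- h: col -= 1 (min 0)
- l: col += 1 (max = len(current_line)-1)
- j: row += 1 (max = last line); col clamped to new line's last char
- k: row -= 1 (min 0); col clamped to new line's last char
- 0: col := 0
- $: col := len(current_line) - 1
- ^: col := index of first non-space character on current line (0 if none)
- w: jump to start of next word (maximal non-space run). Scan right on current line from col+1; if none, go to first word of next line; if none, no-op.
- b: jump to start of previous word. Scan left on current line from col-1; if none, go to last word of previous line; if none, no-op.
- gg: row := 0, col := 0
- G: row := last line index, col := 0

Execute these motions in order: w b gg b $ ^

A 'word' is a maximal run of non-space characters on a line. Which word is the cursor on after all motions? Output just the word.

After 1 (w): row=0 col=5 char='c'
After 2 (b): row=0 col=0 char='m'
After 3 (gg): row=0 col=0 char='m'
After 4 (b): row=0 col=0 char='m'
After 5 ($): row=0 col=7 char='t'
After 6 (^): row=0 col=0 char='m'

Answer: moon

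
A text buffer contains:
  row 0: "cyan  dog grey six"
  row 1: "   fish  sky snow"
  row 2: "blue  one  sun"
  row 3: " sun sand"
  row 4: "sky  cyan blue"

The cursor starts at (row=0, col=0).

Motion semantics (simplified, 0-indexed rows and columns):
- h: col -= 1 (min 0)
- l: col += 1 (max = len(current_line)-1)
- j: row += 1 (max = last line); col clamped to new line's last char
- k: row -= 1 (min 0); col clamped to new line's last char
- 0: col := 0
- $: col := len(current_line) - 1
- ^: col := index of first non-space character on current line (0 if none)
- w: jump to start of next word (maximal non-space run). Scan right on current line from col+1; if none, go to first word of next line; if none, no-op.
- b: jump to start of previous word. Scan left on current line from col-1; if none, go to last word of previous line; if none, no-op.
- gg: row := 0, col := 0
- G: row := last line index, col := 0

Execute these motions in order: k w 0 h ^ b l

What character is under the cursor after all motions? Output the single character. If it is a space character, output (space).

After 1 (k): row=0 col=0 char='c'
After 2 (w): row=0 col=6 char='d'
After 3 (0): row=0 col=0 char='c'
After 4 (h): row=0 col=0 char='c'
After 5 (^): row=0 col=0 char='c'
After 6 (b): row=0 col=0 char='c'
After 7 (l): row=0 col=1 char='y'

Answer: y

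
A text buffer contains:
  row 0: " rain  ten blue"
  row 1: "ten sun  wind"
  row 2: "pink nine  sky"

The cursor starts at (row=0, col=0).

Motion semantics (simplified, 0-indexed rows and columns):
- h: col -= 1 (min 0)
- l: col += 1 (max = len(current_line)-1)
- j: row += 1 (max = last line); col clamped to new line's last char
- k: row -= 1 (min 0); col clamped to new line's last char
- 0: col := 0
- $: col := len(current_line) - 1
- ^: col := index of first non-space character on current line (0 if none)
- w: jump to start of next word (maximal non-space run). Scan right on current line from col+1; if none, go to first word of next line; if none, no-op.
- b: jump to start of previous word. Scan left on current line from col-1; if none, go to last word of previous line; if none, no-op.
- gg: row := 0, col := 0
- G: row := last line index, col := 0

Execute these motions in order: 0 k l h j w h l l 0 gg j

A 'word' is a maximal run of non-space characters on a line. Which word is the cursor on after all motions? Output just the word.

After 1 (0): row=0 col=0 char='_'
After 2 (k): row=0 col=0 char='_'
After 3 (l): row=0 col=1 char='r'
After 4 (h): row=0 col=0 char='_'
After 5 (j): row=1 col=0 char='t'
After 6 (w): row=1 col=4 char='s'
After 7 (h): row=1 col=3 char='_'
After 8 (l): row=1 col=4 char='s'
After 9 (l): row=1 col=5 char='u'
After 10 (0): row=1 col=0 char='t'
After 11 (gg): row=0 col=0 char='_'
After 12 (j): row=1 col=0 char='t'

Answer: ten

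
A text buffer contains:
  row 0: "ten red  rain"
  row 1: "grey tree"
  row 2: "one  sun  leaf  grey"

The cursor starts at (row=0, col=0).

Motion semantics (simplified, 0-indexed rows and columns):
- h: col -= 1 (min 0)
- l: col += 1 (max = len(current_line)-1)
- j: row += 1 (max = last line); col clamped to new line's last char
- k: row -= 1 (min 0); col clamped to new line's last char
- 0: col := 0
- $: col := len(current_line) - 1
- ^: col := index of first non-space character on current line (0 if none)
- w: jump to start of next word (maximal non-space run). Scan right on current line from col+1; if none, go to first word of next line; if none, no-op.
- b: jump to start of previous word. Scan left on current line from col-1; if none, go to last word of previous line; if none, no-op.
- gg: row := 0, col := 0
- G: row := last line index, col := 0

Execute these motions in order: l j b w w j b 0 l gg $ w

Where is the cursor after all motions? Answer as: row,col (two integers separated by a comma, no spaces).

After 1 (l): row=0 col=1 char='e'
After 2 (j): row=1 col=1 char='r'
After 3 (b): row=1 col=0 char='g'
After 4 (w): row=1 col=5 char='t'
After 5 (w): row=2 col=0 char='o'
After 6 (j): row=2 col=0 char='o'
After 7 (b): row=1 col=5 char='t'
After 8 (0): row=1 col=0 char='g'
After 9 (l): row=1 col=1 char='r'
After 10 (gg): row=0 col=0 char='t'
After 11 ($): row=0 col=12 char='n'
After 12 (w): row=1 col=0 char='g'

Answer: 1,0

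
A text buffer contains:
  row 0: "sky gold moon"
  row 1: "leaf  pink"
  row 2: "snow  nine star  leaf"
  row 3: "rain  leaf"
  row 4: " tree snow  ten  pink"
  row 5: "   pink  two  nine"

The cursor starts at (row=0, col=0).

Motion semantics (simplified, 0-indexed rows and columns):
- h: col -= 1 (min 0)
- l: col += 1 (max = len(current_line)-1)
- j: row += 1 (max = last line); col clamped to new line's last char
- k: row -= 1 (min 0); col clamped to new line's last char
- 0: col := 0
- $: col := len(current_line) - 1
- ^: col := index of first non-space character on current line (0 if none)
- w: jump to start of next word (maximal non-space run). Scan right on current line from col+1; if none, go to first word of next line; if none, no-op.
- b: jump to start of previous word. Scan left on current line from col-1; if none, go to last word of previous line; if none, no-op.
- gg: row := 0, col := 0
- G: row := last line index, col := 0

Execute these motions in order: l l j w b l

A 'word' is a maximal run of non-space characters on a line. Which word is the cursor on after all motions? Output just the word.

Answer: leaf

Derivation:
After 1 (l): row=0 col=1 char='k'
After 2 (l): row=0 col=2 char='y'
After 3 (j): row=1 col=2 char='a'
After 4 (w): row=1 col=6 char='p'
After 5 (b): row=1 col=0 char='l'
After 6 (l): row=1 col=1 char='e'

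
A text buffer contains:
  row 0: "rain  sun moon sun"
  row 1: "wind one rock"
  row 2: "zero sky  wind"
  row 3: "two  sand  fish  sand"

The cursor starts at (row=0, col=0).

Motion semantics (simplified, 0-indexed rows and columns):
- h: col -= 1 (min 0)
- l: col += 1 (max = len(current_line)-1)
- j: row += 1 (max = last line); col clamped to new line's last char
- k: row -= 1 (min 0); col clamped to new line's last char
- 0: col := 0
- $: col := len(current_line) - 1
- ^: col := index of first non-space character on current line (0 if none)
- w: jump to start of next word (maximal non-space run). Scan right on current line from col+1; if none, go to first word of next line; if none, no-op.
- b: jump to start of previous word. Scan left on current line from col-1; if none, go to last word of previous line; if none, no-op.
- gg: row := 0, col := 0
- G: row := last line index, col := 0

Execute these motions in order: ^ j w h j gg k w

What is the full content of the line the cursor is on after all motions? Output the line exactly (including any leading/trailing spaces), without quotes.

Answer: rain  sun moon sun

Derivation:
After 1 (^): row=0 col=0 char='r'
After 2 (j): row=1 col=0 char='w'
After 3 (w): row=1 col=5 char='o'
After 4 (h): row=1 col=4 char='_'
After 5 (j): row=2 col=4 char='_'
After 6 (gg): row=0 col=0 char='r'
After 7 (k): row=0 col=0 char='r'
After 8 (w): row=0 col=6 char='s'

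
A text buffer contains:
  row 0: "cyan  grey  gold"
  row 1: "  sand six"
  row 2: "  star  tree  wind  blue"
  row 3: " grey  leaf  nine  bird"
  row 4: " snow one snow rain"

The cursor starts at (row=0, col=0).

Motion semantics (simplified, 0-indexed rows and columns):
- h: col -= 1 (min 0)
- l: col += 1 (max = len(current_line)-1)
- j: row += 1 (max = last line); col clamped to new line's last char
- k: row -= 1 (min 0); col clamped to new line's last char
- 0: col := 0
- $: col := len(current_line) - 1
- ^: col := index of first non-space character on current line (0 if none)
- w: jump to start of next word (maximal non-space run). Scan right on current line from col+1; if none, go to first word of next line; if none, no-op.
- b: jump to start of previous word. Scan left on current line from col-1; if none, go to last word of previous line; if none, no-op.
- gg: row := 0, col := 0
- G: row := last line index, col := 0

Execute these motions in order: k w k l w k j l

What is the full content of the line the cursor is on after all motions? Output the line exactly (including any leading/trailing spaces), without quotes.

After 1 (k): row=0 col=0 char='c'
After 2 (w): row=0 col=6 char='g'
After 3 (k): row=0 col=6 char='g'
After 4 (l): row=0 col=7 char='r'
After 5 (w): row=0 col=12 char='g'
After 6 (k): row=0 col=12 char='g'
After 7 (j): row=1 col=9 char='x'
After 8 (l): row=1 col=9 char='x'

Answer:   sand six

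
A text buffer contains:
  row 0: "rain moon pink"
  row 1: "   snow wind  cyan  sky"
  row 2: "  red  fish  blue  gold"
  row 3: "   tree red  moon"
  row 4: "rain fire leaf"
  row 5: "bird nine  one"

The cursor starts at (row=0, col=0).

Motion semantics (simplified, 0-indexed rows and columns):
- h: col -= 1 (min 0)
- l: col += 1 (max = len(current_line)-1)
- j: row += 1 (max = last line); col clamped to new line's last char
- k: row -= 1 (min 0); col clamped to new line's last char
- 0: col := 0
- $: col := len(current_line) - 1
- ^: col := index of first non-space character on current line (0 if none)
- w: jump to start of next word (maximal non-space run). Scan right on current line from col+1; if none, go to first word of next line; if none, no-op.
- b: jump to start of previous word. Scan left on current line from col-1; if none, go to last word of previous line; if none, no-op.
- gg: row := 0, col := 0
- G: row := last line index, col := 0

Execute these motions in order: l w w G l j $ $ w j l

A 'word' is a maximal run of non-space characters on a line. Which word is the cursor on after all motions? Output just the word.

After 1 (l): row=0 col=1 char='a'
After 2 (w): row=0 col=5 char='m'
After 3 (w): row=0 col=10 char='p'
After 4 (G): row=5 col=0 char='b'
After 5 (l): row=5 col=1 char='i'
After 6 (j): row=5 col=1 char='i'
After 7 ($): row=5 col=13 char='e'
After 8 ($): row=5 col=13 char='e'
After 9 (w): row=5 col=13 char='e'
After 10 (j): row=5 col=13 char='e'
After 11 (l): row=5 col=13 char='e'

Answer: one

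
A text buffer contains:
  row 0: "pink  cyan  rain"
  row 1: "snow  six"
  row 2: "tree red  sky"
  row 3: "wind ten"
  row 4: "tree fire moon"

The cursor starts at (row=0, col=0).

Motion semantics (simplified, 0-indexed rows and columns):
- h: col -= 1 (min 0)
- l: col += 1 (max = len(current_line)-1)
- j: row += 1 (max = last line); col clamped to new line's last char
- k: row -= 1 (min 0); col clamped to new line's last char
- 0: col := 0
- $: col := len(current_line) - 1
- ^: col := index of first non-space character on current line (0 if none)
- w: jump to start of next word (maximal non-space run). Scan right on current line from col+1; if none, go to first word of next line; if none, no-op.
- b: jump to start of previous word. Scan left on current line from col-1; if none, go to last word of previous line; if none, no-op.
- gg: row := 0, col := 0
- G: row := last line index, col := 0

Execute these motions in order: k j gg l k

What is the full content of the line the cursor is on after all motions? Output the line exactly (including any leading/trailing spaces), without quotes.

Answer: pink  cyan  rain

Derivation:
After 1 (k): row=0 col=0 char='p'
After 2 (j): row=1 col=0 char='s'
After 3 (gg): row=0 col=0 char='p'
After 4 (l): row=0 col=1 char='i'
After 5 (k): row=0 col=1 char='i'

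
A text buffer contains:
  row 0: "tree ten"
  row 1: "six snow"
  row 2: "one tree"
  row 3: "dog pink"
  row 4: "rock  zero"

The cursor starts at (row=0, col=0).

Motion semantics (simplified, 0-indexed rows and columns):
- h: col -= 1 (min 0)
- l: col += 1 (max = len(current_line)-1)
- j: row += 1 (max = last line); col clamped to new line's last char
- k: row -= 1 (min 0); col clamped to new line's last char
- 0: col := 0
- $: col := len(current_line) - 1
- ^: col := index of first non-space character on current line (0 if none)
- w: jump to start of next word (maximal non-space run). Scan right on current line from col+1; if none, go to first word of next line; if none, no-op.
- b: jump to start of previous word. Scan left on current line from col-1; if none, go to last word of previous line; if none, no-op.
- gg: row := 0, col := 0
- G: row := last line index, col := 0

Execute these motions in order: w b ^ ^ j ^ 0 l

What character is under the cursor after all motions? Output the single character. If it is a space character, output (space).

Answer: i

Derivation:
After 1 (w): row=0 col=5 char='t'
After 2 (b): row=0 col=0 char='t'
After 3 (^): row=0 col=0 char='t'
After 4 (^): row=0 col=0 char='t'
After 5 (j): row=1 col=0 char='s'
After 6 (^): row=1 col=0 char='s'
After 7 (0): row=1 col=0 char='s'
After 8 (l): row=1 col=1 char='i'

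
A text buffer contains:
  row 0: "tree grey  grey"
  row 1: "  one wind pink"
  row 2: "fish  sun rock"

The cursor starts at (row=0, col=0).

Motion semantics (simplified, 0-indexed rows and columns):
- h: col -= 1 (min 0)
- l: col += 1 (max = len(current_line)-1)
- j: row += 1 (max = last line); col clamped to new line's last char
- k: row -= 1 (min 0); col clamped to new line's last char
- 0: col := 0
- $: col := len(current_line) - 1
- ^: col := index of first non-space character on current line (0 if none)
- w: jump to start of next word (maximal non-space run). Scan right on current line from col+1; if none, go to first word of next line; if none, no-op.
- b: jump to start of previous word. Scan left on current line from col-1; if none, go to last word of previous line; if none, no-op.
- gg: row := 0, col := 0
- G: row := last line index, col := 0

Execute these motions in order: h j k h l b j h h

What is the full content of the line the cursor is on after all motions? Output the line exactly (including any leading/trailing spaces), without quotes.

After 1 (h): row=0 col=0 char='t'
After 2 (j): row=1 col=0 char='_'
After 3 (k): row=0 col=0 char='t'
After 4 (h): row=0 col=0 char='t'
After 5 (l): row=0 col=1 char='r'
After 6 (b): row=0 col=0 char='t'
After 7 (j): row=1 col=0 char='_'
After 8 (h): row=1 col=0 char='_'
After 9 (h): row=1 col=0 char='_'

Answer:   one wind pink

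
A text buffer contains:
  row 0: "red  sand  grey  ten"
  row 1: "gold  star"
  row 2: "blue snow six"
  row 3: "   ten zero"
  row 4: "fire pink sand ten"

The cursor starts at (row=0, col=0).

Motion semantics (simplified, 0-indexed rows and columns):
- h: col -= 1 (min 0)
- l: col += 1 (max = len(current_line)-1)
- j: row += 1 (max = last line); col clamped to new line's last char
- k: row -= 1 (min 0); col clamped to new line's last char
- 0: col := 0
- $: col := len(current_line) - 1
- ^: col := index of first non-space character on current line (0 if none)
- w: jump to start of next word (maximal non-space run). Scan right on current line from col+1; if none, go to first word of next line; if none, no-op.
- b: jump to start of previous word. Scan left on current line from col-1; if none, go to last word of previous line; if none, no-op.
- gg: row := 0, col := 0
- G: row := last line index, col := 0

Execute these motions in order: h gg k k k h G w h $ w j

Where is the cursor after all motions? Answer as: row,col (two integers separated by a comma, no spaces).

After 1 (h): row=0 col=0 char='r'
After 2 (gg): row=0 col=0 char='r'
After 3 (k): row=0 col=0 char='r'
After 4 (k): row=0 col=0 char='r'
After 5 (k): row=0 col=0 char='r'
After 6 (h): row=0 col=0 char='r'
After 7 (G): row=4 col=0 char='f'
After 8 (w): row=4 col=5 char='p'
After 9 (h): row=4 col=4 char='_'
After 10 ($): row=4 col=17 char='n'
After 11 (w): row=4 col=17 char='n'
After 12 (j): row=4 col=17 char='n'

Answer: 4,17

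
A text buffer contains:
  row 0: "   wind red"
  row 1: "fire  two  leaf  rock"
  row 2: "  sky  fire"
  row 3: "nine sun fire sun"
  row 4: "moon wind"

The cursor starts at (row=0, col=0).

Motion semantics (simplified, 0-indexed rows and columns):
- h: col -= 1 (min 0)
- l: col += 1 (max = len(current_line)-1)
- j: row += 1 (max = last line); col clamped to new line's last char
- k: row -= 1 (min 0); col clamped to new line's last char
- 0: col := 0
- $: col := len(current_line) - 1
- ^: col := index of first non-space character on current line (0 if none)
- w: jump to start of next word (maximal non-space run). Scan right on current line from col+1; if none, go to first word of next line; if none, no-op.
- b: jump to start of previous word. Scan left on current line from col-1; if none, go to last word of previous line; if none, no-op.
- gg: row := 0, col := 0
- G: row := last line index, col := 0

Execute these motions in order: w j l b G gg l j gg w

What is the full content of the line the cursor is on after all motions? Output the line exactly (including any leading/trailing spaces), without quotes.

Answer:    wind red

Derivation:
After 1 (w): row=0 col=3 char='w'
After 2 (j): row=1 col=3 char='e'
After 3 (l): row=1 col=4 char='_'
After 4 (b): row=1 col=0 char='f'
After 5 (G): row=4 col=0 char='m'
After 6 (gg): row=0 col=0 char='_'
After 7 (l): row=0 col=1 char='_'
After 8 (j): row=1 col=1 char='i'
After 9 (gg): row=0 col=0 char='_'
After 10 (w): row=0 col=3 char='w'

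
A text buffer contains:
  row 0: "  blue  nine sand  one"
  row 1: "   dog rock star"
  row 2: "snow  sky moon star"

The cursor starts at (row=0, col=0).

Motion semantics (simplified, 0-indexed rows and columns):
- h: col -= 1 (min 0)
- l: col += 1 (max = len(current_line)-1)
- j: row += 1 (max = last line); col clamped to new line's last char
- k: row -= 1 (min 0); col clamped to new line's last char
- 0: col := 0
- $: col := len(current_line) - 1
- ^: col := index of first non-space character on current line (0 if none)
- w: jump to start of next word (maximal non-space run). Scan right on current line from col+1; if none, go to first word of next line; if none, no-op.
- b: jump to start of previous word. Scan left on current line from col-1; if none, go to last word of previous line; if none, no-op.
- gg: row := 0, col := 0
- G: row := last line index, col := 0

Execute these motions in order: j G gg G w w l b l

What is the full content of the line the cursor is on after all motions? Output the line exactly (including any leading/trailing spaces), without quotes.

After 1 (j): row=1 col=0 char='_'
After 2 (G): row=2 col=0 char='s'
After 3 (gg): row=0 col=0 char='_'
After 4 (G): row=2 col=0 char='s'
After 5 (w): row=2 col=6 char='s'
After 6 (w): row=2 col=10 char='m'
After 7 (l): row=2 col=11 char='o'
After 8 (b): row=2 col=10 char='m'
After 9 (l): row=2 col=11 char='o'

Answer: snow  sky moon star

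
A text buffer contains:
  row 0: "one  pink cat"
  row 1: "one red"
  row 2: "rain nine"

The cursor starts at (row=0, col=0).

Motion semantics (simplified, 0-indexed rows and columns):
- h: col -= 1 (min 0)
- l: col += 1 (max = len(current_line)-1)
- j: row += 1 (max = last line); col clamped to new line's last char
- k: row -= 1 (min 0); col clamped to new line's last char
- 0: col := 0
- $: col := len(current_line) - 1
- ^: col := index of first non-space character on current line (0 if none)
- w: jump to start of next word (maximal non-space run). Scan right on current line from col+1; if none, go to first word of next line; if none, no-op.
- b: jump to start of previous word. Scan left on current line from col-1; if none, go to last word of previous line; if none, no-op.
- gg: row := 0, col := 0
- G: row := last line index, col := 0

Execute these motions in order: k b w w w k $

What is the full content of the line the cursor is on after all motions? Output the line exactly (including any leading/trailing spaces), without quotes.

Answer: one  pink cat

Derivation:
After 1 (k): row=0 col=0 char='o'
After 2 (b): row=0 col=0 char='o'
After 3 (w): row=0 col=5 char='p'
After 4 (w): row=0 col=10 char='c'
After 5 (w): row=1 col=0 char='o'
After 6 (k): row=0 col=0 char='o'
After 7 ($): row=0 col=12 char='t'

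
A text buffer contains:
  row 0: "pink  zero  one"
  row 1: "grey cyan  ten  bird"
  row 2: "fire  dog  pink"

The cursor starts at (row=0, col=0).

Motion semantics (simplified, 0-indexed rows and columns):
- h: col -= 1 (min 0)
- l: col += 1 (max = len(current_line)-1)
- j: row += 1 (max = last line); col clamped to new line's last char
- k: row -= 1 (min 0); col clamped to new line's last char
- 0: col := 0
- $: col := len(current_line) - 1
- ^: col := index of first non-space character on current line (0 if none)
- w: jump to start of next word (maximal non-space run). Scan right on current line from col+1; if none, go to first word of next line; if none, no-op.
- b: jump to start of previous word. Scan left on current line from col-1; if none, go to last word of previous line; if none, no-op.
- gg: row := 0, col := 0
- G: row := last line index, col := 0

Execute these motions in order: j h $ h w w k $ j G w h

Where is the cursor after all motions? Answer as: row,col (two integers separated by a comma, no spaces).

Answer: 2,5

Derivation:
After 1 (j): row=1 col=0 char='g'
After 2 (h): row=1 col=0 char='g'
After 3 ($): row=1 col=19 char='d'
After 4 (h): row=1 col=18 char='r'
After 5 (w): row=2 col=0 char='f'
After 6 (w): row=2 col=6 char='d'
After 7 (k): row=1 col=6 char='y'
After 8 ($): row=1 col=19 char='d'
After 9 (j): row=2 col=14 char='k'
After 10 (G): row=2 col=0 char='f'
After 11 (w): row=2 col=6 char='d'
After 12 (h): row=2 col=5 char='_'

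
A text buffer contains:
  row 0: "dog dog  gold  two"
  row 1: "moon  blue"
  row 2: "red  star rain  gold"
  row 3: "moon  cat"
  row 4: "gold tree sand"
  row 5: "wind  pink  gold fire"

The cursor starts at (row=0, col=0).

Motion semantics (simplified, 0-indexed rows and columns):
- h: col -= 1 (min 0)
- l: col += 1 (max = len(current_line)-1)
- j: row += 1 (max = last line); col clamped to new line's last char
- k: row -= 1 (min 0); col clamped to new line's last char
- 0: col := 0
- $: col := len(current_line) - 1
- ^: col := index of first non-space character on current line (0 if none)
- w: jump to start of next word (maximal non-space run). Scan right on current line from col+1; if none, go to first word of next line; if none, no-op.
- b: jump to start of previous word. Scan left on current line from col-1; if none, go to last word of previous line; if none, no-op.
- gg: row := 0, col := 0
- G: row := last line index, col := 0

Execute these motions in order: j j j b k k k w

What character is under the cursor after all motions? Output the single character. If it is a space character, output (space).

After 1 (j): row=1 col=0 char='m'
After 2 (j): row=2 col=0 char='r'
After 3 (j): row=3 col=0 char='m'
After 4 (b): row=2 col=16 char='g'
After 5 (k): row=1 col=9 char='e'
After 6 (k): row=0 col=9 char='g'
After 7 (k): row=0 col=9 char='g'
After 8 (w): row=0 col=15 char='t'

Answer: t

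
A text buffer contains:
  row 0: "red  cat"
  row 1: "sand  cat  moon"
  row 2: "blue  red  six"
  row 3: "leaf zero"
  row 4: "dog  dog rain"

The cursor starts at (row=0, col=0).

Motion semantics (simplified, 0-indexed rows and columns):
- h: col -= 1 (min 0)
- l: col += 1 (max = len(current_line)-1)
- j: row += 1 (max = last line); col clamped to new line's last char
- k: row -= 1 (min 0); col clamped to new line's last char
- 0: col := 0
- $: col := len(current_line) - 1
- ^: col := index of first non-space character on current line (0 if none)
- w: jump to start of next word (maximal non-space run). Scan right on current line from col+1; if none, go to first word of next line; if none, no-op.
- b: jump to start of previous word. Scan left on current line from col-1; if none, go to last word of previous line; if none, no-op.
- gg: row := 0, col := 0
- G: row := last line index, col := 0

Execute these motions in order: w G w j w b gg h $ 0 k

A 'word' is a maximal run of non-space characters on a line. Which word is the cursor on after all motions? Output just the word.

After 1 (w): row=0 col=5 char='c'
After 2 (G): row=4 col=0 char='d'
After 3 (w): row=4 col=5 char='d'
After 4 (j): row=4 col=5 char='d'
After 5 (w): row=4 col=9 char='r'
After 6 (b): row=4 col=5 char='d'
After 7 (gg): row=0 col=0 char='r'
After 8 (h): row=0 col=0 char='r'
After 9 ($): row=0 col=7 char='t'
After 10 (0): row=0 col=0 char='r'
After 11 (k): row=0 col=0 char='r'

Answer: red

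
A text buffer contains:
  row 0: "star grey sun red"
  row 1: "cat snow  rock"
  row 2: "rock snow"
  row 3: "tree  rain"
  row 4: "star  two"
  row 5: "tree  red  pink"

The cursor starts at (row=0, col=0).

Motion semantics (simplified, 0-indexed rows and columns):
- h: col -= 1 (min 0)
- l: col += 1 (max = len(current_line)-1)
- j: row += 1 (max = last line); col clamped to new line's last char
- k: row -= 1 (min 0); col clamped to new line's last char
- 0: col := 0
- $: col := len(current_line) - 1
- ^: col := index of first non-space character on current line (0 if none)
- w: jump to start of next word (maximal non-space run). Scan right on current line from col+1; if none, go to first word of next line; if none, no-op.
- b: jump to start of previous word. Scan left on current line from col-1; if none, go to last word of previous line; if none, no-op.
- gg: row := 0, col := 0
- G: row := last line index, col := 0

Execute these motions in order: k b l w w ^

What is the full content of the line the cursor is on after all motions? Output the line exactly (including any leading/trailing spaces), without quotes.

Answer: star grey sun red

Derivation:
After 1 (k): row=0 col=0 char='s'
After 2 (b): row=0 col=0 char='s'
After 3 (l): row=0 col=1 char='t'
After 4 (w): row=0 col=5 char='g'
After 5 (w): row=0 col=10 char='s'
After 6 (^): row=0 col=0 char='s'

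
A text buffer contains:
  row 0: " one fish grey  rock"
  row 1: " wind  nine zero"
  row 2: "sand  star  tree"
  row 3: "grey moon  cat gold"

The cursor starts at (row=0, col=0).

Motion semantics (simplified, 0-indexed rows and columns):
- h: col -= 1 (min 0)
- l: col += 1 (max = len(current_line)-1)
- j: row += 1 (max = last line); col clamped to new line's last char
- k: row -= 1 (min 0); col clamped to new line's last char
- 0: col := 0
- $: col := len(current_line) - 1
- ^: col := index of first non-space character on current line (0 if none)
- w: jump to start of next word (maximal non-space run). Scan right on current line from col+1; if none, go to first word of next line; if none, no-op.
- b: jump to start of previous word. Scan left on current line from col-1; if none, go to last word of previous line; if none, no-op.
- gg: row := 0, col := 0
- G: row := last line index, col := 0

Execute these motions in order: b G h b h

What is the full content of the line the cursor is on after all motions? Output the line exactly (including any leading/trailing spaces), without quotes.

After 1 (b): row=0 col=0 char='_'
After 2 (G): row=3 col=0 char='g'
After 3 (h): row=3 col=0 char='g'
After 4 (b): row=2 col=12 char='t'
After 5 (h): row=2 col=11 char='_'

Answer: sand  star  tree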